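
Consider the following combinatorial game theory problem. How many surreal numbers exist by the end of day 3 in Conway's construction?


Day 0: {|} = 0 is born. Count = 1.
Day n: the number of surreal numbers born by day n is 2^(n+1) - 1.
By day 0: 2^1 - 1 = 1
By day 1: 2^2 - 1 = 3
By day 2: 2^3 - 1 = 7
By day 3: 2^4 - 1 = 15
By day 3: 15 surreal numbers.

15


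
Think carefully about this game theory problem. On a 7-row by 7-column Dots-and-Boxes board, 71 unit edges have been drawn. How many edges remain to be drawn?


Grid: 7 x 7 boxes, i.e. 8 rows and 8 columns of dots.
Horizontal edges: (rows + 1) * cols = 8 * 7 = 56
Vertical edges: rows * (cols + 1) = 7 * 8 = 56
Total edges: 56 + 56 = 112
Edges drawn: 71
Remaining: 112 - 71 = 41

41


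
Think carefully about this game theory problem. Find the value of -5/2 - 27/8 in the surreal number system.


x = -5/2, y = 27/8
Converting to common denominator: 8
x = -20/8, y = 27/8
x - y = -5/2 - 27/8 = -47/8

-47/8


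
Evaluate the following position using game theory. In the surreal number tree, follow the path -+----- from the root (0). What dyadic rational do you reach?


Sign expansion: -+-----
Rule: track bounds (lo, hi), initially (-inf, +inf). On '+', the current value becomes lo and we move to the simplest number in (value, hi): value + 1 if hi = +inf, otherwise the midpoint (value + hi)/2. On '-', the current value becomes hi and we move to value - 1 if lo = -inf, otherwise the midpoint (lo + value)/2.
Start at 0.
Step 1: sign = -, move left. Bounds: (-inf, 0). Value = -1
Step 2: sign = +, move right. Bounds: (-1, 0). Value = -1/2
Step 3: sign = -, move left. Bounds: (-1, -1/2). Value = -3/4
Step 4: sign = -, move left. Bounds: (-1, -3/4). Value = -7/8
Step 5: sign = -, move left. Bounds: (-1, -7/8). Value = -15/16
Step 6: sign = -, move left. Bounds: (-1, -15/16). Value = -31/32
Step 7: sign = -, move left. Bounds: (-1, -31/32). Value = -63/64
The surreal number with sign expansion -+----- is -63/64.

-63/64


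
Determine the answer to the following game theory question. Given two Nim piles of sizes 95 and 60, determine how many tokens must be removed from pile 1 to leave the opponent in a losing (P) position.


Piles: 95 and 60
Current XOR: 95 XOR 60 = 99 (non-zero, so this is an N-position).
To make the XOR zero, we need to find a move that balances the piles.
For pile 1 (size 95): target = 95 XOR 99 = 60
We reduce pile 1 from 95 to 60.
Tokens removed: 95 - 60 = 35
Verification: 60 XOR 60 = 0

35


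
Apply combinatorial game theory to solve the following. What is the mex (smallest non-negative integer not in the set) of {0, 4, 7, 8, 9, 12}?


Set = {0, 4, 7, 8, 9, 12}
0 is in the set.
1 is NOT in the set. This is the mex.
mex = 1

1


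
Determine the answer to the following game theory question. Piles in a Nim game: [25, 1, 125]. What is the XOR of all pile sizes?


We need the XOR (exclusive or) of all pile sizes.
After XOR-ing pile 1 (size 25): 0 XOR 25 = 25
After XOR-ing pile 2 (size 1): 25 XOR 1 = 24
After XOR-ing pile 3 (size 125): 24 XOR 125 = 101
The Nim-value of this position is 101.

101


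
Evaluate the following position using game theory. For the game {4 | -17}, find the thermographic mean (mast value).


Game = {4 | -17}, a switch {a | b} with numbers a > b.
Its thermograph has left wall a - t and right wall b + t, which meet at t = (a - b)/2, where both equal (a + b)/2. So the mast (mean value) is at (a + b)/2.
Mean = (4 + (-17))/2 = -13/2 = -13/2

-13/2


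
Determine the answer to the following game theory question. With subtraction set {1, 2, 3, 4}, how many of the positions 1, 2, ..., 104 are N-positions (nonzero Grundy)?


Subtraction set S = {1, 2, 3, 4}, so G(n) = n mod 5.
G(n) = 0 when n is a multiple of 5.
Multiples of 5 in [1, 104]: 20
N-positions (nonzero Grundy) = 104 - 20 = 84

84


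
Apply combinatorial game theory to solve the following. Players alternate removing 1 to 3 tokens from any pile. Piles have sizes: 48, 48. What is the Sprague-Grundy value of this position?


Subtraction set: {1, 2, 3}
For this subtraction set, G(n) = n mod 4 (period = max + 1 = 4).
Pile 1 (size 48): G(48) = 48 mod 4 = 0
Pile 2 (size 48): G(48) = 48 mod 4 = 0
Total Grundy value = XOR of all: 0 XOR 0 = 0

0


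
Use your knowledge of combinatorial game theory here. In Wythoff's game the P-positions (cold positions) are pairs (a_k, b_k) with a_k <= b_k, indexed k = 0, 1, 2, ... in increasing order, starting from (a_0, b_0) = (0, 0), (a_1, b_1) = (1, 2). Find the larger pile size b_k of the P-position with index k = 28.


By Wythoff's theorem, a_k = floor(k * phi) and b_k = floor(k * phi^2) = a_k + k, where phi = (1 + sqrt(5))/2 is the golden ratio.
phi = (1 + sqrt(5))/2 = 1.618034
phi^2 = phi + 1 = 2.618034
k = 28
k * phi^2 = 28 * 2.618034 = 73.304952
b_28 = floor(k * phi^2) = 73 (check: a_28 + k = 45 + 28 = 73)

73


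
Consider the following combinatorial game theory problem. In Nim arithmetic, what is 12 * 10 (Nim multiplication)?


Nim multiplication is bilinear over XOR: (u XOR v) * w = (u*w) XOR (v*w).
So we split each operand into its bit components and XOR the pairwise Nim products.
12 = 4 + 8 (as XOR of powers of 2).
10 = 2 + 8 (as XOR of powers of 2).
Using the standard Nim-product table on single bits:
  2*2 = 3,   2*4 = 8,   2*8 = 12,
  4*4 = 6,   4*8 = 11,  8*8 = 13,
and  1*x = x (identity), k*l = l*k (commutative).
Pairwise Nim products:
  4 * 2 = 8
  4 * 8 = 11
  8 * 2 = 12
  8 * 8 = 13
XOR them: 8 XOR 11 XOR 12 XOR 13 = 2.
Result: 12 * 10 = 2 (in Nim).

2


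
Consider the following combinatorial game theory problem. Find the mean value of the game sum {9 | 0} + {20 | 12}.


G1 = {9 | 0}, G2 = {20 | 12}
Each is a switch {a | b} with numbers a > b; its mean value is (a + b)/2, and mean value is additive over game sums: m(G1 + G2) = m(G1) + m(G2).
Mean of G1 = (9 + (0))/2 = 9/2 = 9/2
Mean of G2 = (20 + (12))/2 = 32/2 = 16
Mean of G1 + G2 = 9/2 + 16 = 41/2

41/2


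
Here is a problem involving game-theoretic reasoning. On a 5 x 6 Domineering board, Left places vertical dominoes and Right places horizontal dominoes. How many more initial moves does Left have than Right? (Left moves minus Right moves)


Board is 5 x 6 (rows x cols).
Left (vertical) placements: (rows-1) * cols = 4 * 6 = 24
Right (horizontal) placements: rows * (cols-1) = 5 * 5 = 25
Advantage = Left - Right = 24 - 25 = -1

-1


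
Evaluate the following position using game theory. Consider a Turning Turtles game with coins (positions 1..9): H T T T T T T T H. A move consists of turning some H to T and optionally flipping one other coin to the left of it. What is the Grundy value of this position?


Coins: H T T T T T T T H
Key fact: a single head at position k behaves exactly like a Nim heap of size k (turning it to T and optionally flipping a coin at j < k corresponds to moving the heap from k to j, or to 0), and heads combine as a disjunctive sum (two heads at the same place would cancel, matching j XOR j = 0). So the Nim-value is the XOR of the 1-indexed positions of the heads.
Face-up positions (1-indexed): [1, 9]
XOR 0 with 1: 0 XOR 1 = 1
XOR 1 with 9: 1 XOR 9 = 8
Nim-value = 8

8


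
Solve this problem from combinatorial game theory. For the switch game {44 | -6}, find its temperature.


The game is {44 | -6}, a switch {a | b} with numbers a > b.
Cooling {a | b} by t gives {a - t | b + t}, which stops being hot when a - t = b + t, i.e. at t = (a - b)/2. So the temperature of a switch is (a - b)/2.
Temperature = (Left option - Right option) / 2
= (44 - (-6)) / 2
= 50 / 2
= 25

25


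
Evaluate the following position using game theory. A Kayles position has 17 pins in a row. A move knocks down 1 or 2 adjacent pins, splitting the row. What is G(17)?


Kayles: a move removes 1 or 2 adjacent pins from a contiguous row.
Removing pins from a row of k leaves two independent rows (a, b) with a + b = k - 1 (one pin) or a + b = k - 2 (two pins); an end removal gives a = 0.
By Sprague-Grundy, G(k) = mex{ G(a) XOR G(b) } over all these splits. G(0) = 0.
G(1): splits (0,0):0^0=0 -> mex({0}) = 1
G(2): splits (0,1):0^1=1 (0,0):0^0=0 -> mex({0, 1}) = 2
G(3): splits (0,2):0^2=2 (1,1):1^1=0 (0,1):0^1=1 -> mex({0, 1, 2}) = 3
G(4): splits (0,3):0^3=3 (1,2):1^2=3 (0,2):0^2=2 (1,1):1^1=0 -> mex({0, 2, 3}) = 1
G(5): splits (0,4):0^1=1 (1,3):1^3=2 (2,2):2^2=0 (0,3):0^3=3 (1,2):1^2=3 -> mex({0, 1, 2, 3}) = 4
G(6) = mex({0, 1, 2, 4}) = 3
G(7) = mex({0, 1, 3, 4, 5}) = 2
G(8) = mex({0, 2, 3, 5, 6}) = 1
G(9) = mex({0, 1, 2, 3, 6, 7}) = 4
G(10) = mex({0, 1, 3, 4, 5, 7}) = 2
G(11) = mex({0, 1, 2, 3, 4, 5}) = 6
G(12) = mex({0, 1, 2, 3, 5, 6, 7}) = 4
G(13) = mex({0, 2, 3, 4, 6, 7}) = 1
G(14) = mex({0, 1, 4, 5, 6, 7}) = 2
G(15) = mex({0, 1, 2, 3, 4, 5, 6}) = 7
G(16) = mex({0, 2, 3, 5, 6, 7}) = 1
G(17) = mex({0, 1, 2, 3, 5, 6, 7}) = 4
Therefore G(17) = 4.

4


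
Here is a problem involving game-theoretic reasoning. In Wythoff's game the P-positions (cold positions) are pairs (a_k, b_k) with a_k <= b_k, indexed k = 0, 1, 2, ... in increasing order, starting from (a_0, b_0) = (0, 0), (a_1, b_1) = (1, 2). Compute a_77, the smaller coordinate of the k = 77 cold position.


By Wythoff's theorem, a_k = floor(k * phi) and b_k = floor(k * phi^2) = a_k + k, where phi = (1 + sqrt(5))/2 is the golden ratio.
phi = (1 + sqrt(5))/2 = 1.618034
k = 77
k * phi = 77 * 1.618034 = 124.588617
a_77 = floor(k * phi) = 124

124


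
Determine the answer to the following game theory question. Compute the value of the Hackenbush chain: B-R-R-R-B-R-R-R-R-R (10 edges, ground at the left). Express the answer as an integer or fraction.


Edges (from ground): B-R-R-R-B-R-R-R-R-R
By Berlekamp's sign-expansion rule, a Blue-Red Hackenbush stalk has the value of the surreal number whose sign sequence is the edge sequence with B -> + and R -> -.
Sign sequence: +---+-----
Trace the sign expansion in the surreal number tree, starting from 0:
Edge 1: B (sign +) -> bounds (0, +inf), value = 1
Edge 2: R (sign -) -> bounds (0, 1), value = 1/2
Edge 3: R (sign -) -> bounds (0, 1/2), value = 1/4
Edge 4: R (sign -) -> bounds (0, 1/4), value = 1/8
Edge 5: B (sign +) -> bounds (1/8, 1/4), value = 3/16
Edge 6: R (sign -) -> bounds (1/8, 3/16), value = 5/32
Edge 7: R (sign -) -> bounds (1/8, 5/32), value = 9/64
Edge 8: R (sign -) -> bounds (1/8, 9/64), value = 17/128
Edge 9: R (sign -) -> bounds (1/8, 17/128), value = 33/256
Edge 10: R (sign -) -> bounds (1/8, 33/256), value = 65/512
Game value = 65/512

65/512


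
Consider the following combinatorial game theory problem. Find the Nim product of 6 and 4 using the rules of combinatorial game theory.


Nim multiplication is bilinear over XOR: (u XOR v) * w = (u*w) XOR (v*w).
So we split each operand into its bit components and XOR the pairwise Nim products.
6 = 2 + 4 (as XOR of powers of 2).
4 = 4 (as XOR of powers of 2).
Using the standard Nim-product table on single bits:
  2*2 = 3,   2*4 = 8,   2*8 = 12,
  4*4 = 6,   4*8 = 11,  8*8 = 13,
and  1*x = x (identity), k*l = l*k (commutative).
Pairwise Nim products:
  2 * 4 = 8
  4 * 4 = 6
XOR them: 8 XOR 6 = 14.
Result: 6 * 4 = 14 (in Nim).

14


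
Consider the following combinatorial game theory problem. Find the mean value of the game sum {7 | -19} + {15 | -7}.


G1 = {7 | -19}, G2 = {15 | -7}
Each is a switch {a | b} with numbers a > b; its mean value is (a + b)/2, and mean value is additive over game sums: m(G1 + G2) = m(G1) + m(G2).
Mean of G1 = (7 + (-19))/2 = -12/2 = -6
Mean of G2 = (15 + (-7))/2 = 8/2 = 4
Mean of G1 + G2 = -6 + 4 = -2

-2


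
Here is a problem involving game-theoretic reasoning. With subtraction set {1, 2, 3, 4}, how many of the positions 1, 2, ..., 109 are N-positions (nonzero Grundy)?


Subtraction set S = {1, 2, 3, 4}, so G(n) = n mod 5.
G(n) = 0 when n is a multiple of 5.
Multiples of 5 in [1, 109]: 21
N-positions (nonzero Grundy) = 109 - 21 = 88

88


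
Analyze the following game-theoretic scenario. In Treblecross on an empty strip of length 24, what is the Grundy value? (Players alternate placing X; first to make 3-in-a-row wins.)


Treblecross: place X on empty cells; 3-in-a-row wins.
Playing within two cells of an existing X lets the opponent win at once, so sensible play treats the cells i-2..i+2 around each X as dead. The player left with no safe cell loses, so this is a normal-play take-away game on strips of safe cells.
Placing X at cell i (0-indexed) of a strip of k safe cells leaves independent strips of sizes max(0, i-2) and max(0, k-i-3). Hence G(k) = mex{ G(max(0,i-2)) XOR G(max(0,k-i-3)) : 0 <= i < k }, with G(0) = 0.
G(1): splits (0,0):0^0=0 -> mex({0}) = 1
G(2): splits (0,0):0^0=0 -> mex({0}) = 1
G(3): splits (0,0):0^0=0 -> mex({0}) = 1
G(4): splits (0,1):0^1=1 (0,0):0^0=0 -> mex({0, 1}) = 2
G(5): splits (0,2):0^1=1 (0,1):0^1=1 (0,0):0^0=0 -> mex({0, 1}) = 2
G(6) = mex({1}) = 0
G(7) = mex({0, 1, 2}) = 3
G(8) = mex({0, 1, 2}) = 3
G(9) = mex({0, 2}) = 1
G(10) = mex({0, 2, 3}) = 1
G(11) = mex({0, 3}) = 1
G(12) = mex({1, 3}) = 0
G(13) = mex({0, 1, 2, 3}) = 4
G(14) = mex({0, 1, 2}) = 3
G(15) = mex({0, 1, 2}) = 3
G(16) = mex({0, 1, 2, 4}) = 3
G(17) = mex({0, 1, 3, 4}) = 2
G(18) = mex({0, 1, 3, 4}) = 2
G(19) = mex({0, 1, 3, 5}) = 2
G(20) = mex({0, 1, 2, 3, 5}) = 4
G(21) = mex({0, 1, 2, 3, 5}) = 4
G(22) = mex({1, 2, 6}) = 0
G(23) = mex({0, 1, 2, 3, 4, 6}) = 5
G(24) = mex({0, 1, 2, 3, 4}) = 5
Therefore G(24) = 5.

5


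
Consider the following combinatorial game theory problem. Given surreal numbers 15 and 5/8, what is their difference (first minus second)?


x = 15, y = 5/8
Converting to common denominator: 8
x = 120/8, y = 5/8
x - y = 15 - 5/8 = 115/8

115/8


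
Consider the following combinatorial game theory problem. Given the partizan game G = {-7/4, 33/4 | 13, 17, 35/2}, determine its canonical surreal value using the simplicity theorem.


Left options: {-7/4, 33/4}, max = 33/4
Right options: {13, 17, 35/2}, min = 13
All options are numbers and max(Left) < min(Right), so by the simplicity theorem the value is the simplest (earliest-born) number strictly between 33/4 and 13.
Integers 9 through 12 all lie strictly between 33/4 and 13.
Among integers, the simplest (lowest birthday = smallest |n|; 0 is born on day 0, +-n on day n) is 9.
No non-integer in the interval can be simpler: if x is a non-integer in the interval, then floor(x) or ceil(x) also lies in the interval (the interval contains an integer), and both are proper prefixes of x's sign expansion, i.e. born earlier. So the game value is 9.
Game value = 9

9


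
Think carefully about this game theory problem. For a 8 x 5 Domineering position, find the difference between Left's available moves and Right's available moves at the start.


Board is 8 x 5 (rows x cols).
Left (vertical) placements: (rows-1) * cols = 7 * 5 = 35
Right (horizontal) placements: rows * (cols-1) = 8 * 4 = 32
Advantage = Left - Right = 35 - 32 = 3

3


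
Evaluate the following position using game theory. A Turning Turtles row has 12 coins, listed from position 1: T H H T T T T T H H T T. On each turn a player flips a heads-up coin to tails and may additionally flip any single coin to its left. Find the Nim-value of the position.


Coins: T H H T T T T T H H T T
Key fact: a single head at position k behaves exactly like a Nim heap of size k (turning it to T and optionally flipping a coin at j < k corresponds to moving the heap from k to j, or to 0), and heads combine as a disjunctive sum (two heads at the same place would cancel, matching j XOR j = 0). So the Nim-value is the XOR of the 1-indexed positions of the heads.
Face-up positions (1-indexed): [2, 3, 9, 10]
XOR 0 with 2: 0 XOR 2 = 2
XOR 2 with 3: 2 XOR 3 = 1
XOR 1 with 9: 1 XOR 9 = 8
XOR 8 with 10: 8 XOR 10 = 2
Nim-value = 2

2


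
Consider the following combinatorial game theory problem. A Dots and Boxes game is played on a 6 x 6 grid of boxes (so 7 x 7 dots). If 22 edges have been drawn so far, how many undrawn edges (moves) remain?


Grid: 6 x 6 boxes, i.e. 7 rows and 7 columns of dots.
Horizontal edges: (rows + 1) * cols = 7 * 6 = 42
Vertical edges: rows * (cols + 1) = 6 * 7 = 42
Total edges: 42 + 42 = 84
Edges drawn: 22
Remaining: 84 - 22 = 62

62


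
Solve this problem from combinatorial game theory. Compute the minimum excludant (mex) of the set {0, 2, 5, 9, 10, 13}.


Set = {0, 2, 5, 9, 10, 13}
0 is in the set.
1 is NOT in the set. This is the mex.
mex = 1

1


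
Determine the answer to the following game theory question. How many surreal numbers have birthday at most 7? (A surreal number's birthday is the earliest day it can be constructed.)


Day 0: {|} = 0 is born. Count = 1.
Day n: the number of surreal numbers born by day n is 2^(n+1) - 1.
By day 0: 2^1 - 1 = 1
By day 1: 2^2 - 1 = 3
By day 2: 2^3 - 1 = 7
By day 3: 2^4 - 1 = 15
By day 4: 2^5 - 1 = 31
By day 5: 2^6 - 1 = 63
By day 6: 2^7 - 1 = 127
By day 7: 2^8 - 1 = 255
By day 7: 255 surreal numbers.

255


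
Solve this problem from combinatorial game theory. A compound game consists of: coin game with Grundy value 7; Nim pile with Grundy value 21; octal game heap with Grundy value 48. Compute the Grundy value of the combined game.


By the Sprague-Grundy theorem, the Grundy value of a sum of games is the XOR of individual Grundy values.
coin game: Grundy value = 7. Running XOR: 0 XOR 7 = 7
Nim pile: Grundy value = 21. Running XOR: 7 XOR 21 = 18
octal game heap: Grundy value = 48. Running XOR: 18 XOR 48 = 34
The combined Grundy value is 34.

34


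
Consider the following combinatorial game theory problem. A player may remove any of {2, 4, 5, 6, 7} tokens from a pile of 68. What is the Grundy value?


The subtraction set is S = {2, 4, 5, 6, 7}.
G(k) = mex{ G(k - s) : s in S, s <= k }. We compute iteratively: G(0) = 0.
G(1) = mex({}) = 0
G(2) = mex({0}) = 1
G(3) = mex({0}) = 1
G(4) = mex({0, 1}) = 2
G(5) = mex({0, 1}) = 2
G(6) = mex({0, 1, 2}) = 3
G(7) = mex({0, 1, 2}) = 3
G(8) = mex({0, 1, 2, 3}) = 4
G(9) = mex({1, 2, 3}) = 0
G(10) = mex({1, 2, 3, 4}) = 0
G(11) = mex({0, 2, 3}) = 1
G(12) = mex({0, 2, 3, 4}) = 1
G(13) = mex({0, 1, 3, 4}) = 2
G(14) = mex({0, 1, 3, 4}) = 2
G(15) = mex({0, 1, 2, 4}) = 3
Observe that G(9)..G(15) = 0, 0, 1, 1, 2, 2, 3 repeats G(0)..G(6) = 0, 0, 1, 1, 2, 2, 3.
For k >= max(S) = 7, G(k) is determined by the previous 7 values G(k-7)..G(k-1); a window of 7 consecutive values has recurred shifted by 9, so by induction G(k + 9) = G(k) for all k >= 0: the sequence is periodic from the start with period 9.
One period: G(0..8) = 0, 0, 1, 1, 2, 2, 3, 3, 4.
68 mod 9 = 5, so G(68) = G(5) = 2.

2


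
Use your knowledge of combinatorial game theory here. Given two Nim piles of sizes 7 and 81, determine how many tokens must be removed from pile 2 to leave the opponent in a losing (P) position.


Piles: 7 and 81
Current XOR: 7 XOR 81 = 86 (non-zero, so this is an N-position).
To make the XOR zero, we need to find a move that balances the piles.
For pile 2 (size 81): target = 81 XOR 86 = 7
We reduce pile 2 from 81 to 7.
Tokens removed: 81 - 7 = 74
Verification: 7 XOR 7 = 0

74


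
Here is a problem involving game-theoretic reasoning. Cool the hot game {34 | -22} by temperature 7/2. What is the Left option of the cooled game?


Original game: {34 | -22} (a switch {a | b} with a > b).
Cooling by t (for t below the temperature (a - b)/2 = 28) taxes each move by t: {a | b} cooled by t is {a - t | b + t}.
Cooling amount: t = 7/2
Cooled Left option: 34 - 7/2 = 61/2
Cooled Right option: -22 + 7/2 = -37/2
Cooled game: {61/2 | -37/2}
Left option = 61/2

61/2


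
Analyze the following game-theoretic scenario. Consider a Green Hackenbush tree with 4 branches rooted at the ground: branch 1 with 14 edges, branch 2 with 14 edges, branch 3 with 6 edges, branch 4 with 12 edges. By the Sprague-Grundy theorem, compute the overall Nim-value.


The tree has 4 branches from the ground vertex.
In Green Hackenbush, the Nim-value of a simple path of length k is k.
Branch 1: length 14, Nim-value = 14
Branch 2: length 14, Nim-value = 14
Branch 3: length 6, Nim-value = 6
Branch 4: length 12, Nim-value = 12
Total Nim-value = XOR of all branch values:
0 XOR 14 = 14
14 XOR 14 = 0
0 XOR 6 = 6
6 XOR 12 = 10
Nim-value of the tree = 10

10


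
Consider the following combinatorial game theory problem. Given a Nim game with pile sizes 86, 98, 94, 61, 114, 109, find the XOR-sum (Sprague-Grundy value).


We need the XOR (exclusive or) of all pile sizes.
After XOR-ing pile 1 (size 86): 0 XOR 86 = 86
After XOR-ing pile 2 (size 98): 86 XOR 98 = 52
After XOR-ing pile 3 (size 94): 52 XOR 94 = 106
After XOR-ing pile 4 (size 61): 106 XOR 61 = 87
After XOR-ing pile 5 (size 114): 87 XOR 114 = 37
After XOR-ing pile 6 (size 109): 37 XOR 109 = 72
The Nim-value of this position is 72.

72


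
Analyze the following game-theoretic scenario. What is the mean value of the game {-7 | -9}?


Game = {-7 | -9}, a switch {a | b} with numbers a > b.
Its thermograph has left wall a - t and right wall b + t, which meet at t = (a - b)/2, where both equal (a + b)/2. So the mast (mean value) is at (a + b)/2.
Mean = (-7 + (-9))/2 = -16/2 = -8

-8


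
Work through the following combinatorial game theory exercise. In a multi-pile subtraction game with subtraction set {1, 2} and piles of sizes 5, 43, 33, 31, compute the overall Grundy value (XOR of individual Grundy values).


Subtraction set: {1, 2}
For this subtraction set, G(n) = n mod 3 (period = max + 1 = 3).
Pile 1 (size 5): G(5) = 5 mod 3 = 2
Pile 2 (size 43): G(43) = 43 mod 3 = 1
Pile 3 (size 33): G(33) = 33 mod 3 = 0
Pile 4 (size 31): G(31) = 31 mod 3 = 1
Total Grundy value = XOR of all: 2 XOR 1 XOR 0 XOR 1 = 2

2


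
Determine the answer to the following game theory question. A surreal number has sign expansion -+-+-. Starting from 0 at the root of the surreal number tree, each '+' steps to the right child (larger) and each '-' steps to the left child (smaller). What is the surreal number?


Sign expansion: -+-+-
Rule: track bounds (lo, hi), initially (-inf, +inf). On '+', the current value becomes lo and we move to the simplest number in (value, hi): value + 1 if hi = +inf, otherwise the midpoint (value + hi)/2. On '-', the current value becomes hi and we move to value - 1 if lo = -inf, otherwise the midpoint (lo + value)/2.
Start at 0.
Step 1: sign = -, move left. Bounds: (-inf, 0). Value = -1
Step 2: sign = +, move right. Bounds: (-1, 0). Value = -1/2
Step 3: sign = -, move left. Bounds: (-1, -1/2). Value = -3/4
Step 4: sign = +, move right. Bounds: (-3/4, -1/2). Value = -5/8
Step 5: sign = -, move left. Bounds: (-3/4, -5/8). Value = -11/16
The surreal number with sign expansion -+-+- is -11/16.

-11/16


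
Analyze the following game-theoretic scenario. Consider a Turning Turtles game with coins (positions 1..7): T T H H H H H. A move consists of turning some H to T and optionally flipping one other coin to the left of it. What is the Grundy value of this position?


Coins: T T H H H H H
Key fact: a single head at position k behaves exactly like a Nim heap of size k (turning it to T and optionally flipping a coin at j < k corresponds to moving the heap from k to j, or to 0), and heads combine as a disjunctive sum (two heads at the same place would cancel, matching j XOR j = 0). So the Nim-value is the XOR of the 1-indexed positions of the heads.
Face-up positions (1-indexed): [3, 4, 5, 6, 7]
XOR 0 with 3: 0 XOR 3 = 3
XOR 3 with 4: 3 XOR 4 = 7
XOR 7 with 5: 7 XOR 5 = 2
XOR 2 with 6: 2 XOR 6 = 4
XOR 4 with 7: 4 XOR 7 = 3
Nim-value = 3

3


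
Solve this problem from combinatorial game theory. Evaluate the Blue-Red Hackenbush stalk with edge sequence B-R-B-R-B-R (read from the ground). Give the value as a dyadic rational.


Edges (from ground): B-R-B-R-B-R
By Berlekamp's sign-expansion rule, a Blue-Red Hackenbush stalk has the value of the surreal number whose sign sequence is the edge sequence with B -> + and R -> -.
Sign sequence: +-+-+-
Trace the sign expansion in the surreal number tree, starting from 0:
Edge 1: B (sign +) -> bounds (0, +inf), value = 1
Edge 2: R (sign -) -> bounds (0, 1), value = 1/2
Edge 3: B (sign +) -> bounds (1/2, 1), value = 3/4
Edge 4: R (sign -) -> bounds (1/2, 3/4), value = 5/8
Edge 5: B (sign +) -> bounds (5/8, 3/4), value = 11/16
Edge 6: R (sign -) -> bounds (5/8, 11/16), value = 21/32
Game value = 21/32

21/32


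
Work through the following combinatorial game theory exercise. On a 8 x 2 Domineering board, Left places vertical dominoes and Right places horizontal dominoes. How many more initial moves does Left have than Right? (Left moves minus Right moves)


Board is 8 x 2 (rows x cols).
Left (vertical) placements: (rows-1) * cols = 7 * 2 = 14
Right (horizontal) placements: rows * (cols-1) = 8 * 1 = 8
Advantage = Left - Right = 14 - 8 = 6

6


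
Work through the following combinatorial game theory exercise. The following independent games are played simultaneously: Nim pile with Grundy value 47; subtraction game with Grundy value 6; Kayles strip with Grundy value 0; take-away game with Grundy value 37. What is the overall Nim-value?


By the Sprague-Grundy theorem, the Grundy value of a sum of games is the XOR of individual Grundy values.
Nim pile: Grundy value = 47. Running XOR: 0 XOR 47 = 47
subtraction game: Grundy value = 6. Running XOR: 47 XOR 6 = 41
Kayles strip: Grundy value = 0. Running XOR: 41 XOR 0 = 41
take-away game: Grundy value = 37. Running XOR: 41 XOR 37 = 12
The combined Grundy value is 12.

12


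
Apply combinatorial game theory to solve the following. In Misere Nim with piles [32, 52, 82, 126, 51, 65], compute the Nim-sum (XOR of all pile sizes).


We need the XOR (exclusive or) of all pile sizes.
After XOR-ing pile 1 (size 32): 0 XOR 32 = 32
After XOR-ing pile 2 (size 52): 32 XOR 52 = 20
After XOR-ing pile 3 (size 82): 20 XOR 82 = 70
After XOR-ing pile 4 (size 126): 70 XOR 126 = 56
After XOR-ing pile 5 (size 51): 56 XOR 51 = 11
After XOR-ing pile 6 (size 65): 11 XOR 65 = 74
The Nim-value of this position is 74.

74


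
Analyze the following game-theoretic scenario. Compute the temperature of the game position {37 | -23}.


The game is {37 | -23}, a switch {a | b} with numbers a > b.
Cooling {a | b} by t gives {a - t | b + t}, which stops being hot when a - t = b + t, i.e. at t = (a - b)/2. So the temperature of a switch is (a - b)/2.
Temperature = (Left option - Right option) / 2
= (37 - (-23)) / 2
= 60 / 2
= 30

30


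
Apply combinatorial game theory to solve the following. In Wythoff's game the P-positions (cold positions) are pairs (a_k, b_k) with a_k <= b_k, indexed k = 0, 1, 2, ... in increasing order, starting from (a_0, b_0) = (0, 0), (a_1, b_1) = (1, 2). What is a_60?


By Wythoff's theorem, a_k = floor(k * phi) and b_k = floor(k * phi^2) = a_k + k, where phi = (1 + sqrt(5))/2 is the golden ratio.
phi = (1 + sqrt(5))/2 = 1.618034
k = 60
k * phi = 60 * 1.618034 = 97.082039
a_60 = floor(k * phi) = 97

97


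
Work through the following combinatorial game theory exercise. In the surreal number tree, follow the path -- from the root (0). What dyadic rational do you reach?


Sign expansion: --
Rule: track bounds (lo, hi), initially (-inf, +inf). On '+', the current value becomes lo and we move to the simplest number in (value, hi): value + 1 if hi = +inf, otherwise the midpoint (value + hi)/2. On '-', the current value becomes hi and we move to value - 1 if lo = -inf, otherwise the midpoint (lo + value)/2.
Start at 0.
Step 1: sign = -, move left. Bounds: (-inf, 0). Value = -1
Step 2: sign = -, move left. Bounds: (-inf, -1). Value = -2
The surreal number with sign expansion -- is -2.

-2


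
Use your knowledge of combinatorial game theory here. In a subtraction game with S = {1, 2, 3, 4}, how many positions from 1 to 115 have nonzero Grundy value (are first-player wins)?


Subtraction set S = {1, 2, 3, 4}, so G(n) = n mod 5.
G(n) = 0 when n is a multiple of 5.
Multiples of 5 in [1, 115]: 23
N-positions (nonzero Grundy) = 115 - 23 = 92

92


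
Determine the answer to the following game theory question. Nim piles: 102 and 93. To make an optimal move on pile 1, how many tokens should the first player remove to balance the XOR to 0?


Piles: 102 and 93
Current XOR: 102 XOR 93 = 59 (non-zero, so this is an N-position).
To make the XOR zero, we need to find a move that balances the piles.
For pile 1 (size 102): target = 102 XOR 59 = 93
We reduce pile 1 from 102 to 93.
Tokens removed: 102 - 93 = 9
Verification: 93 XOR 93 = 0

9


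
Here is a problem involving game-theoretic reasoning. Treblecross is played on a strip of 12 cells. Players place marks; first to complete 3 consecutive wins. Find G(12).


Treblecross: place X on empty cells; 3-in-a-row wins.
Playing within two cells of an existing X lets the opponent win at once, so sensible play treats the cells i-2..i+2 around each X as dead. The player left with no safe cell loses, so this is a normal-play take-away game on strips of safe cells.
Placing X at cell i (0-indexed) of a strip of k safe cells leaves independent strips of sizes max(0, i-2) and max(0, k-i-3). Hence G(k) = mex{ G(max(0,i-2)) XOR G(max(0,k-i-3)) : 0 <= i < k }, with G(0) = 0.
G(1): splits (0,0):0^0=0 -> mex({0}) = 1
G(2): splits (0,0):0^0=0 -> mex({0}) = 1
G(3): splits (0,0):0^0=0 -> mex({0}) = 1
G(4): splits (0,1):0^1=1 (0,0):0^0=0 -> mex({0, 1}) = 2
G(5): splits (0,2):0^1=1 (0,1):0^1=1 (0,0):0^0=0 -> mex({0, 1}) = 2
G(6) = mex({1}) = 0
G(7) = mex({0, 1, 2}) = 3
G(8) = mex({0, 1, 2}) = 3
G(9) = mex({0, 2}) = 1
G(10) = mex({0, 2, 3}) = 1
G(11) = mex({0, 3}) = 1
G(12) = mex({1, 3}) = 0
Therefore G(12) = 0.

0


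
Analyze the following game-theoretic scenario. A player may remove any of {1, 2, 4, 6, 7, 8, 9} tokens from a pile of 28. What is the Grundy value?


The subtraction set is S = {1, 2, 4, 6, 7, 8, 9}.
G(k) = mex{ G(k - s) : s in S, s <= k }. We compute iteratively: G(0) = 0.
G(1) = mex({0}) = 1
G(2) = mex({0, 1}) = 2
G(3) = mex({1, 2}) = 0
G(4) = mex({0, 2}) = 1
G(5) = mex({0, 1}) = 2
G(6) = mex({0, 1, 2}) = 3
G(7) = mex({0, 1, 2, 3}) = 4
G(8) = mex({0, 1, 2, 3, 4}) = 5
G(9) = mex({0, 1, 2, 4, 5}) = 3
G(10) = mex({0, 1, 2, 3, 5}) = 4
G(11) = mex({0, 1, 2, 3, 4}) = 5
G(12) = mex({0, 1, 2, 3, 4, 5}) = 6
G(13) = mex({1, 2, 3, 4, 5, 6}) = 0
G(14) = mex({0, 2, 3, 4, 5, 6}) = 1
G(15) = mex({0, 1, 3, 4, 5}) = 2
G(16) = mex({1, 2, 3, 4, 5, 6}) = 0
G(17) = mex({0, 2, 3, 4, 5}) = 1
G(18) = mex({0, 1, 3, 4, 5, 6}) = 2
G(19) = mex({0, 1, 2, 4, 5, 6}) = 3
G(20) = mex({0, 1, 2, 3, 5, 6}) = 4
G(21) = mex({0, 1, 2, 3, 4, 6}) = 5
Observe that G(13)..G(21) = 0, 1, 2, 0, 1, 2, 3, 4, 5 repeats G(0)..G(8) = 0, 1, 2, 0, 1, 2, 3, 4, 5.
For k >= max(S) = 9, G(k) is determined by the previous 9 values G(k-9)..G(k-1); a window of 9 consecutive values has recurred shifted by 13, so by induction G(k + 13) = G(k) for all k >= 0: the sequence is periodic from the start with period 13.
One period: G(0..12) = 0, 1, 2, 0, 1, 2, 3, 4, 5, 3, 4, 5, 6.
28 mod 13 = 2, so G(28) = G(2) = 2.

2


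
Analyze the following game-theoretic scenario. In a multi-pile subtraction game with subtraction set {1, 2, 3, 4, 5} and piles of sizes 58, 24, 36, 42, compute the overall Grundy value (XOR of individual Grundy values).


Subtraction set: {1, 2, 3, 4, 5}
For this subtraction set, G(n) = n mod 6 (period = max + 1 = 6).
Pile 1 (size 58): G(58) = 58 mod 6 = 4
Pile 2 (size 24): G(24) = 24 mod 6 = 0
Pile 3 (size 36): G(36) = 36 mod 6 = 0
Pile 4 (size 42): G(42) = 42 mod 6 = 0
Total Grundy value = XOR of all: 4 XOR 0 XOR 0 XOR 0 = 4

4


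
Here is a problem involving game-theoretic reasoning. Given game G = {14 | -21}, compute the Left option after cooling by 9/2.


Original game: {14 | -21} (a switch {a | b} with a > b).
Cooling by t (for t below the temperature (a - b)/2 = 35/2) taxes each move by t: {a | b} cooled by t is {a - t | b + t}.
Cooling amount: t = 9/2
Cooled Left option: 14 - 9/2 = 19/2
Cooled Right option: -21 + 9/2 = -33/2
Cooled game: {19/2 | -33/2}
Left option = 19/2

19/2


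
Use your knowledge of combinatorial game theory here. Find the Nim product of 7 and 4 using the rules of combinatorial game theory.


Nim multiplication is bilinear over XOR: (u XOR v) * w = (u*w) XOR (v*w).
So we split each operand into its bit components and XOR the pairwise Nim products.
7 = 1 + 2 + 4 (as XOR of powers of 2).
4 = 4 (as XOR of powers of 2).
Using the standard Nim-product table on single bits:
  2*2 = 3,   2*4 = 8,   2*8 = 12,
  4*4 = 6,   4*8 = 11,  8*8 = 13,
and  1*x = x (identity), k*l = l*k (commutative).
Pairwise Nim products:
  1 * 4 = 4
  2 * 4 = 8
  4 * 4 = 6
XOR them: 4 XOR 8 XOR 6 = 10.
Result: 7 * 4 = 10 (in Nim).

10


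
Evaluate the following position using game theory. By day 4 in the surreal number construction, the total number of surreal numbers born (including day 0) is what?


Day 0: {|} = 0 is born. Count = 1.
Day n: the number of surreal numbers born by day n is 2^(n+1) - 1.
By day 0: 2^1 - 1 = 1
By day 1: 2^2 - 1 = 3
By day 2: 2^3 - 1 = 7
By day 3: 2^4 - 1 = 15
By day 4: 2^5 - 1 = 31
By day 4: 31 surreal numbers.

31


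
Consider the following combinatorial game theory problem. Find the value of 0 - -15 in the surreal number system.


x = 0, y = -15
x - y = 0 - -15 = 15

15


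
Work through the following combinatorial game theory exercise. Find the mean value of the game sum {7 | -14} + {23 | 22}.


G1 = {7 | -14}, G2 = {23 | 22}
Each is a switch {a | b} with numbers a > b; its mean value is (a + b)/2, and mean value is additive over game sums: m(G1 + G2) = m(G1) + m(G2).
Mean of G1 = (7 + (-14))/2 = -7/2 = -7/2
Mean of G2 = (23 + (22))/2 = 45/2 = 45/2
Mean of G1 + G2 = -7/2 + 45/2 = 19

19


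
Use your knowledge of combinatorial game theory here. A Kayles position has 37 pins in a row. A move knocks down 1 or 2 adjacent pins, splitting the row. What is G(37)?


Kayles: a move removes 1 or 2 adjacent pins from a contiguous row.
Removing pins from a row of k leaves two independent rows (a, b) with a + b = k - 1 (one pin) or a + b = k - 2 (two pins); an end removal gives a = 0.
By Sprague-Grundy, G(k) = mex{ G(a) XOR G(b) } over all these splits. G(0) = 0.
G(1): splits (0,0):0^0=0 -> mex({0}) = 1
G(2): splits (0,1):0^1=1 (0,0):0^0=0 -> mex({0, 1}) = 2
G(3): splits (0,2):0^2=2 (1,1):1^1=0 (0,1):0^1=1 -> mex({0, 1, 2}) = 3
G(4): splits (0,3):0^3=3 (1,2):1^2=3 (0,2):0^2=2 (1,1):1^1=0 -> mex({0, 2, 3}) = 1
G(5): splits (0,4):0^1=1 (1,3):1^3=2 (2,2):2^2=0 (0,3):0^3=3 (1,2):1^2=3 -> mex({0, 1, 2, 3}) = 4
G(6) = mex({0, 1, 2, 4}) = 3
G(7) = mex({0, 1, 3, 4, 5}) = 2
G(8) = mex({0, 2, 3, 5, 6}) = 1
G(9) = mex({0, 1, 2, 3, 6, 7}) = 4
G(10) = mex({0, 1, 3, 4, 5, 7}) = 2
G(11) = mex({0, 1, 2, 3, 4, 5}) = 6
G(12) = mex({0, 1, 2, 3, 5, 6, 7}) = 4
G(13) = mex({0, 2, 3, 4, 6, 7}) = 1
G(14) = mex({0, 1, 4, 5, 6, 7}) = 2
G(15) = mex({0, 1, 2, 3, 4, 5, 6}) = 7
G(16) = mex({0, 2, 3, 5, 6, 7}) = 1
G(17) = mex({0, 1, 2, 3, 5, 6, 7}) = 4
G(18) = mex({0, 1, 2, 4, 5, 6}) = 3
G(19) = mex({0, 1, 3, 4, 5, 7}) = 2
G(20) = mex({0, 2, 3, 4, 5, 6, 7}) = 1
G(21) = mex({0, 1, 2, 3, 5, 6, 7}) = 4
G(22) = mex({0, 1, 2, 3, 4, 5, 7}) = 6
G(23) = mex({0, 1, 2, 3, 4, 5, 6}) = 7
G(24) = mex({0, 1, 2, 3, 5, 6, 7}) = 4
G(25) = mex({0, 2, 3, 4, 6, 7}) = 1
G(26) = mex({0, 1, 3, 4, 5, 6, 7}) = 2
G(27) = mex({0, 1, 2, 3, 4, 5, 6, 7}) = 8
G(28) = mex({0, 1, 2, 3, 4, 6, 7, 8}) = 5
G(29) = mex({0, 1, 2, 3, 5, 6, 7, 8, 9}) = 4
G(30) = mex({0, 1, 2, 3, 4, 5, 6, 9, 10}) = 7
G(31) = mex({0, 1, 3, 4, 5, 7, 10, 11}) = 2
G(32) = mex({0, 2, 3, 4, 5, 6, 7, 9, 11}) = 1
G(33) = mex({0, 1, 2, 3, 4, 5, 6, 7, 9, 12}) = 8
G(34) = mex({0, 1, 2, 3, 4, 5, 7, 8, 11, 12}) = 6
G(35) = mex({0, 1, 2, 3, 4, 5, 6, 8, 9, 10, 11}) = 7
G(36) = mex({0, 1, 2, 3, 5, 6, 7, 9, 10}) = 4
G(37) = mex({0, 2, 3, 4, 6, 7, 9, 10, 11, 12}) = 1
Therefore G(37) = 1.

1


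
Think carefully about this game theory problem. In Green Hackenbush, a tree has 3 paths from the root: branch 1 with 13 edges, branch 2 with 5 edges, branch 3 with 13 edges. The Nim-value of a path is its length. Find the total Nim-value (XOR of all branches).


The tree has 3 branches from the ground vertex.
In Green Hackenbush, the Nim-value of a simple path of length k is k.
Branch 1: length 13, Nim-value = 13
Branch 2: length 5, Nim-value = 5
Branch 3: length 13, Nim-value = 13
Total Nim-value = XOR of all branch values:
0 XOR 13 = 13
13 XOR 5 = 8
8 XOR 13 = 5
Nim-value of the tree = 5

5


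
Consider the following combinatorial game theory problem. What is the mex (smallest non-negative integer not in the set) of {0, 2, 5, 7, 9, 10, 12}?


Set = {0, 2, 5, 7, 9, 10, 12}
0 is in the set.
1 is NOT in the set. This is the mex.
mex = 1

1


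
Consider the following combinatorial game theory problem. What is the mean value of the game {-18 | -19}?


Game = {-18 | -19}, a switch {a | b} with numbers a > b.
Its thermograph has left wall a - t and right wall b + t, which meet at t = (a - b)/2, where both equal (a + b)/2. So the mast (mean value) is at (a + b)/2.
Mean = (-18 + (-19))/2 = -37/2 = -37/2

-37/2


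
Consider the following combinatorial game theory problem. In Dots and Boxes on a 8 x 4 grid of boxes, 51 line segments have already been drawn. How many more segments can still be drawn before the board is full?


Grid: 8 x 4 boxes, i.e. 9 rows and 5 columns of dots.
Horizontal edges: (rows + 1) * cols = 9 * 4 = 36
Vertical edges: rows * (cols + 1) = 8 * 5 = 40
Total edges: 36 + 40 = 76
Edges drawn: 51
Remaining: 76 - 51 = 25

25


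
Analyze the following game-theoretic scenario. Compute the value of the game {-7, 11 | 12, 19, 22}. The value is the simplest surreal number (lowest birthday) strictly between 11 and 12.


Left options: {-7, 11}, max = 11
Right options: {12, 19, 22}, min = 12
All options are numbers and max(Left) < min(Right), so by the simplicity theorem the value is the simplest (earliest-born) number strictly between 11 and 12.
No integer lies strictly between 11 and 12, so the value is the dyadic rational m/2^k in the interval with the smallest k (then m odd); search k = 1, 2, ...:
Denominator 2: 23/2 lies strictly between 11 and 12 -- found.
The simplest number in the interval is 23/2.
Game value = 23/2

23/2


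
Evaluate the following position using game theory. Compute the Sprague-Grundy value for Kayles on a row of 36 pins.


Kayles: a move removes 1 or 2 adjacent pins from a contiguous row.
Removing pins from a row of k leaves two independent rows (a, b) with a + b = k - 1 (one pin) or a + b = k - 2 (two pins); an end removal gives a = 0.
By Sprague-Grundy, G(k) = mex{ G(a) XOR G(b) } over all these splits. G(0) = 0.
G(1): splits (0,0):0^0=0 -> mex({0}) = 1
G(2): splits (0,1):0^1=1 (0,0):0^0=0 -> mex({0, 1}) = 2
G(3): splits (0,2):0^2=2 (1,1):1^1=0 (0,1):0^1=1 -> mex({0, 1, 2}) = 3
G(4): splits (0,3):0^3=3 (1,2):1^2=3 (0,2):0^2=2 (1,1):1^1=0 -> mex({0, 2, 3}) = 1
G(5): splits (0,4):0^1=1 (1,3):1^3=2 (2,2):2^2=0 (0,3):0^3=3 (1,2):1^2=3 -> mex({0, 1, 2, 3}) = 4
G(6) = mex({0, 1, 2, 4}) = 3
G(7) = mex({0, 1, 3, 4, 5}) = 2
G(8) = mex({0, 2, 3, 5, 6}) = 1
G(9) = mex({0, 1, 2, 3, 6, 7}) = 4
G(10) = mex({0, 1, 3, 4, 5, 7}) = 2
G(11) = mex({0, 1, 2, 3, 4, 5}) = 6
G(12) = mex({0, 1, 2, 3, 5, 6, 7}) = 4
G(13) = mex({0, 2, 3, 4, 6, 7}) = 1
G(14) = mex({0, 1, 4, 5, 6, 7}) = 2
G(15) = mex({0, 1, 2, 3, 4, 5, 6}) = 7
G(16) = mex({0, 2, 3, 5, 6, 7}) = 1
G(17) = mex({0, 1, 2, 3, 5, 6, 7}) = 4
G(18) = mex({0, 1, 2, 4, 5, 6}) = 3
G(19) = mex({0, 1, 3, 4, 5, 7}) = 2
G(20) = mex({0, 2, 3, 4, 5, 6, 7}) = 1
G(21) = mex({0, 1, 2, 3, 5, 6, 7}) = 4
G(22) = mex({0, 1, 2, 3, 4, 5, 7}) = 6
G(23) = mex({0, 1, 2, 3, 4, 5, 6}) = 7
G(24) = mex({0, 1, 2, 3, 5, 6, 7}) = 4
G(25) = mex({0, 2, 3, 4, 6, 7}) = 1
G(26) = mex({0, 1, 3, 4, 5, 6, 7}) = 2
G(27) = mex({0, 1, 2, 3, 4, 5, 6, 7}) = 8
G(28) = mex({0, 1, 2, 3, 4, 6, 7, 8}) = 5
G(29) = mex({0, 1, 2, 3, 5, 6, 7, 8, 9}) = 4
G(30) = mex({0, 1, 2, 3, 4, 5, 6, 9, 10}) = 7
G(31) = mex({0, 1, 3, 4, 5, 7, 10, 11}) = 2
G(32) = mex({0, 2, 3, 4, 5, 6, 7, 9, 11}) = 1
G(33) = mex({0, 1, 2, 3, 4, 5, 6, 7, 9, 12}) = 8
G(34) = mex({0, 1, 2, 3, 4, 5, 7, 8, 11, 12}) = 6
G(35) = mex({0, 1, 2, 3, 4, 5, 6, 8, 9, 10, 11}) = 7
G(36) = mex({0, 1, 2, 3, 5, 6, 7, 9, 10}) = 4
Therefore G(36) = 4.

4


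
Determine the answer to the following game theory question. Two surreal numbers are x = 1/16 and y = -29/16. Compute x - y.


x = 1/16, y = -29/16
Converting to common denominator: 16
x = 1/16, y = -29/16
x - y = 1/16 - -29/16 = 15/8

15/8
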